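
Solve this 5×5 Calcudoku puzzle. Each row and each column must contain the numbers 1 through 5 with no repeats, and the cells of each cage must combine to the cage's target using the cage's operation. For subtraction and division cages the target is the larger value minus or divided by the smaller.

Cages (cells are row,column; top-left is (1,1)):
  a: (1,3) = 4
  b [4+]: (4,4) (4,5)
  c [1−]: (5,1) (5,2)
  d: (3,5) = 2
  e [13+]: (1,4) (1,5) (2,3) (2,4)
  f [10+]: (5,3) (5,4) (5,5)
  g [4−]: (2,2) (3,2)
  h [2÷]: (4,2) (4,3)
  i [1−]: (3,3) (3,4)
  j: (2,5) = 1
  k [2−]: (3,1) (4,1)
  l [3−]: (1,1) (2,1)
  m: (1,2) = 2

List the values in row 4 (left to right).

5 4 2 1 3

Cage m is given, which forces (1,2) = 2.
Cage a is given, so (1,3) = 4.
Cage j is a single given cell, leaving (2,5) = 1.
D is a freebie, leaving (3,5) = 2.
Column 5 now contains 1, which forces (4,5) = 3.
Column 5 already has 3, leaving (1,5) = 5.
Row 2 already has 1, leaving (2,2) = 5.
Cage g needs two cells with difference 4; hence (3,2) = 1.
Cage i's pair has difference 1, which forces (3,4) = 4.
Column 2 now contains 1; hence (4,2) = 4.
Cage h needs two cells with quotient 2, so (4,3) = 2.
Row 4 now contains 3; hence (4,4) = 1.
Column 2 now contains 4; hence (5,2) = 3.
5 is placed in column 5, leaving (5,5) = 4.
5 is placed in row 1, which forces (1,1) = 1.
Column 4 now contains 1, leaving (1,4) = 3.
The two cells of cage l must have difference 3, which forces (2,1) = 4.
2 is placed in column 3; hence (2,3) = 3.
Column 4 already has 4, so (2,4) = 2.
Row 3 already has 4; hence (3,1) = 3.
Column 3 now contains 3, leaving (3,3) = 5.
Row 4 already has 1; hence (4,1) = 5.
Cage c's pair has difference 1, so (5,1) = 2.
Cage f has sum 10; hence (5,3) = 1.
Cage f has sum 10, which forces (5,4) = 5.
Completed grid: 1 2 4 3 5 / 4 5 3 2 1 / 3 1 5 4 2 / 5 4 2 1 3 / 2 3 1 5 4.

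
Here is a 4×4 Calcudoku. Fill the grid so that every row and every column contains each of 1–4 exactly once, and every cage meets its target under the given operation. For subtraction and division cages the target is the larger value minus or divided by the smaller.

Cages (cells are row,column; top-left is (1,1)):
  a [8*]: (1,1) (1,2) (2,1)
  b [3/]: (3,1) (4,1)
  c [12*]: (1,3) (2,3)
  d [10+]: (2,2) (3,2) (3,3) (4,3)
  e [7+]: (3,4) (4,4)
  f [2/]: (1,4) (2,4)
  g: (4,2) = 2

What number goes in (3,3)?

2

Cage g is a single given cell, so (4,2) = 2.
In row 1, 3 can only go at (1,3), so (1,3) = 3.
Column 3 now contains 3, which forces (2,3) = 4.
Column 3 already has 4, so (4,3) = 1.
Cage d needs sum 10, so (2,2) = 3.
The two cells of cage b must have quotient 3, which forces (3,1) = 1.
Cage d needs sum 10; hence (3,2) = 4.
Column 3 already has 1; hence (3,3) = 2.
Row 3 now contains 4, so (3,4) = 3.
1 is placed in row 4, which forces (4,1) = 3.
3 is placed in column 4; hence (4,4) = 4.
The 3 cells of cage a must have product 8; hence (1,1) = 4.
Column 2 now contains 4, so (1,2) = 1.
Row 1 now contains 1; hence (1,4) = 2.
Column 1 now contains 1; hence (2,1) = 2.
2 is placed in column 4, leaving (2,4) = 1.
Filled in: 4 1 3 2 / 2 3 4 1 / 1 4 2 3 / 3 2 1 4.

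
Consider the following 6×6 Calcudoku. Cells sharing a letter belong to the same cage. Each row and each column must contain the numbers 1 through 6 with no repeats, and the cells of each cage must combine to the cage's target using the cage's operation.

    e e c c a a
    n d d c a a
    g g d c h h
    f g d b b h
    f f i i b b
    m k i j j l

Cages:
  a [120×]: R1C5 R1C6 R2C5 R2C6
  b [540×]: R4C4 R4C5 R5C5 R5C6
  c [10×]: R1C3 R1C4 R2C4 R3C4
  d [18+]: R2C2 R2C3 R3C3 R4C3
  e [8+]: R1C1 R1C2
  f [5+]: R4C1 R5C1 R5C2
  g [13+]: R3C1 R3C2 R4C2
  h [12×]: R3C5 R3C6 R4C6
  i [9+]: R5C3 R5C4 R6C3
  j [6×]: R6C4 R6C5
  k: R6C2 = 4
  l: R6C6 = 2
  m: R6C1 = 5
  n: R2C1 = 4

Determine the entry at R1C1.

Cage c has product 10, which forces R1C3 = 1.
Cage n is a single given cell, so R2C1 = 4.
M is a freebie, so R6C1 = 5.
Cage k is given, so R6C2 = 4.
Cage l is a single given cell, which forces R6C6 = 2.
Row 6 needs a 3, and only R6C3 is open for it.
Column 2 needs a 3, and only R2C2 is open for it.
In column 3, 2 can only go at R5C3, so R5C3 = 2.
Cage f needs sum 5, which forces R4C1 = 1.
The 3 cells of cage f must have sum 5, leaving R5C1 = 3.
Row 5 now contains 2, so R5C2 = 1.
Cage i has sum 9, leaving R5C4 = 4.
In row 4, 2 can only go at R4C2, so R4C2 = 2.
Cage e needs two cells with sum 8, which forces R1C1 = 2.
Column 2 already has 2, which forces R1C2 = 6.
Row 1 now contains 2, leaving R1C4 = 5.
The 3 cells of cage g must have sum 13, leaving R3C1 = 6.
Cage g has sum 13, leaving R3C2 = 5.
5 is placed in row 3, so R3C3 = 4.
Cage a needs product 120, so R2C5 = 2.
The 4 cells of cage a must have product 120, leaving R2C6 = 5.
Column 6 already has 5, so R5C6 = 6.
Row 2 already has 5, leaving R2C3 = 6.
Row 2 already has 2; hence R2C4 = 1.
Cage c needs product 10, so R3C4 = 2.
Cage d has sum 18, leaving R4C3 = 5.
Column 6 now contains 6, which forces R4C6 = 4.
Row 5 now contains 6, which forces R5C5 = 5.
1 is placed in column 4, so R6C4 = 6.
Row 6 already has 6; hence R6C5 = 1.
Cage a needs product 120, which forces R1C5 = 4.
4 is placed in column 6, so R1C6 = 3.
1 is placed in column 5, so R3C5 = 3.
The 3 cells of cage h must have product 12, so R3C6 = 1.
Column 4 already has 6, which forces R4C4 = 3.
Cage b has product 540, so R4C5 = 6.
The full grid is 2 6 1 5 4 3 / 4 3 6 1 2 5 / 6 5 4 2 3 1 / 1 2 5 3 6 4 / 3 1 2 4 5 6 / 5 4 3 6 1 2.

2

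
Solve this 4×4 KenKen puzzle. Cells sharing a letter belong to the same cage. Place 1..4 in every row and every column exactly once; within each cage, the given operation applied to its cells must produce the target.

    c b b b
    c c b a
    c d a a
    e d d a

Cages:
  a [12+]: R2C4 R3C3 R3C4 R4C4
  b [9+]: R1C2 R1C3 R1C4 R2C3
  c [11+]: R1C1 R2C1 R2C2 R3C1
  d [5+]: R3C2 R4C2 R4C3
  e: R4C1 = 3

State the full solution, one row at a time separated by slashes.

Cage e is a single given cell, which forces R4C1 = 3.
3 is placed in row 4; hence R4C2 = 1.
Row 4 now contains 1, so R4C3 = 2.
2 is placed in row 4, leaving R4C4 = 4.
Cage c needs sum 11, leaving R2C2 = 4.
Column 2 now contains 1, leaving R3C2 = 2.
Column 2 now contains 2; hence R1C2 = 3.
Cage a has sum 12, leaving R3C3 = 4.
Cage c has sum 11; hence R1C1 = 4.
Column 3 already has 4, which forces R1C3 = 1.
Cage b needs sum 9; hence R1C4 = 2.
The 4 cells of cage c must have sum 11, so R2C1 = 2.
Cage b needs sum 9, which forces R2C3 = 3.
Row 2 already has 3, which forces R2C4 = 1.
Row 3 already has 4, which forces R3C1 = 1.
Column 4 already has 1, which forces R3C4 = 3.

4 3 1 2 / 2 4 3 1 / 1 2 4 3 / 3 1 2 4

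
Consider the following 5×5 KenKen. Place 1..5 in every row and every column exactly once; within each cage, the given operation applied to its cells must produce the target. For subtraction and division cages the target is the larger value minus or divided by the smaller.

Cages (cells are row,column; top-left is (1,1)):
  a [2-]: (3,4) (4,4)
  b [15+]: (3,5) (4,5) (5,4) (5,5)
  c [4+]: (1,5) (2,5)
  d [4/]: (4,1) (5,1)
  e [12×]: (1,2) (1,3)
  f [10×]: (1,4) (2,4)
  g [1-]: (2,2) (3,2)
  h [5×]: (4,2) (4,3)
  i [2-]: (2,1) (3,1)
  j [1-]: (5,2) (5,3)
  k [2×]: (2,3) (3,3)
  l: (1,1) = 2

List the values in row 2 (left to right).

5 4 1 2 3

L is a freebie, leaving (1,1) = 2.
2 is placed in row 1; hence (1,4) = 5.
Column 4 now contains 5, so (2,4) = 2.
2 is placed in row 2, so (2,3) = 1.
Row 2 now contains 1, which forces (2,5) = 3.
Cage k's pair has product 2, so (3,3) = 2.
Column 3 already has 1; hence (4,3) = 5.
3 is placed in column 5, leaving (1,5) = 1.
3 is placed in row 2, leaving (2,1) = 5.
5 is placed in row 2; hence (2,2) = 4.
The two cells of cage i must have difference 2, which forces (3,1) = 3.
3 is placed in row 3, which forces (3,2) = 5.
3 is placed in row 3, so (3,4) = 1.
Row 3 already has 5; hence (3,5) = 4.
5 is placed in row 4; hence (4,2) = 1.
Column 4 already has 1, leaving (4,4) = 3.
Column 5 now contains 4, leaving (4,5) = 2.
The 4 cells of cage b must have sum 15, leaving (5,4) = 4.
Column 5 already has 2, leaving (5,5) = 5.
Column 2 already has 4; hence (1,2) = 3.
The two cells of cage e must have product 12, which forces (1,3) = 4.
Row 4 already has 1, which forces (4,1) = 4.
Row 5 already has 4, which forces (5,1) = 1.
Cage j's pair has difference 1, which forces (5,2) = 2.
Row 5 already has 4, so (5,3) = 3.
Filled in: 2 3 4 5 1 / 5 4 1 2 3 / 3 5 2 1 4 / 4 1 5 3 2 / 1 2 3 4 5.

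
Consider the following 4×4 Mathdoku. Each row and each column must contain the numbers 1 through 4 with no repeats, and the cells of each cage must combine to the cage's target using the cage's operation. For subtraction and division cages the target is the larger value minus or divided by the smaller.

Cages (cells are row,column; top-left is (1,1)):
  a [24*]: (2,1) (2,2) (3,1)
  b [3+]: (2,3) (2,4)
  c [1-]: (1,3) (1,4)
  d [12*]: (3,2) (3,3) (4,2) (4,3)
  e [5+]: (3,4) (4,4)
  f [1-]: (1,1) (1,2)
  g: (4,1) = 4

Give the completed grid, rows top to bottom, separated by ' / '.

1 2 3 4 / 3 4 2 1 / 2 1 4 3 / 4 3 1 2

Cage g is a single given cell, leaving (4,1) = 4.
Cage a needs product 24, leaving (2,2) = 4.
In row 2, 3 can only go at (2,1), so (2,1) = 3.
3 is placed in column 1, which forces (3,1) = 2.
2 is placed in column 1, leaving (1,1) = 1.
The two cells of cage f must have difference 1, so (1,2) = 2.
Cage d needs product 12; hence (3,2) = 1.
Cage d needs product 12, so (3,3) = 4.
Row 3 already has 4, which forces (3,4) = 3.
Cage d needs product 12, so (4,2) = 3.
Cage d needs product 12, which forces (4,3) = 1.
Row 4 already has 1, which forces (4,4) = 2.
Column 3 now contains 4, which forces (1,3) = 3.
3 is placed in column 4, so (1,4) = 4.
Column 3 now contains 1; hence (2,3) = 2.
2 is placed in column 4, leaving (2,4) = 1.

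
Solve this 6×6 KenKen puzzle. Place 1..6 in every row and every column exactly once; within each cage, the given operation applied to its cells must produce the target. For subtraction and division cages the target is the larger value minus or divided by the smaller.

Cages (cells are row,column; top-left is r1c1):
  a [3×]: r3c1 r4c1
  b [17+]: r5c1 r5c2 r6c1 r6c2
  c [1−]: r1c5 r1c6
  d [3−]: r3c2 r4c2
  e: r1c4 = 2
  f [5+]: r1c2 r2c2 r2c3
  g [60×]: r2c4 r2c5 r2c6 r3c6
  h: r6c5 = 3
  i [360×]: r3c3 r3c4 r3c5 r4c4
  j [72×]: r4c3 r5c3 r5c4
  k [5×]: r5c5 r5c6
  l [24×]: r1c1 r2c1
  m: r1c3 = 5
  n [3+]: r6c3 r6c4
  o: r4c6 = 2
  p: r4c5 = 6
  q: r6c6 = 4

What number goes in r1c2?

1

Cage m is given, so r1c3 = 5.
Cage e is a single given cell; hence r1c4 = 2.
Cage p is given, leaving r4c5 = 6.
Cage o is given, which forces r4c6 = 2.
Column 4 now contains 2, so r6c4 = 1.
Cage h is given, which forces r6c5 = 3.
Cage q is given, so r6c6 = 4.
Row 1 already has 2, which forces r1c2 = 1.
Cage c's pair has difference 1, which forces r1c5 = 4.
Cage c's pair has difference 1; hence r1c6 = 3.
Cage f needs sum 5; hence r2c2 = 3.
The 3 cells of cage f must have sum 5, which forces r2c3 = 1.
4 is placed in column 5; hence r3c5 = 5.
5 is placed in column 5, which forces r5c5 = 1.
1 is placed in row 5; hence r5c6 = 5.
1 is placed in row 6, so r6c3 = 2.
4 is placed in row 1; hence r1c1 = 6.
The two cells of cage l must have product 24, leaving r2c1 = 4.
Cage g has product 60, which forces r2c4 = 5.
5 is placed in column 5, leaving r2c5 = 2.
5 is placed in column 6, leaving r2c6 = 6.
The two cells of cage d must have difference 3, leaving r3c2 = 2.
Cage g needs product 60, leaving r3c6 = 1.
The two cells of cage d must have difference 3, so r4c2 = 5.
4 is placed in column 1, so r5c1 = 2.
Column 2 already has 2, which forces r5c2 = 4.
6 is placed in column 1, which forces r6c1 = 5.
Column 2 now contains 5; hence r6c2 = 6.
1 is placed in row 3, so r3c1 = 3.
Cage a needs two cells with product 3, leaving r4c1 = 1.
Cage j needs product 72, so r4c3 = 4.
Row 4 now contains 4, which forces r4c4 = 3.
Column 4 now contains 3, which forces r5c4 = 6.
Column 3 now contains 4, which forces r3c3 = 6.
6 is placed in column 4, leaving r3c4 = 4.
Row 5 now contains 6; hence r5c3 = 3.
Completed grid: 6 1 5 2 4 3 / 4 3 1 5 2 6 / 3 2 6 4 5 1 / 1 5 4 3 6 2 / 2 4 3 6 1 5 / 5 6 2 1 3 4.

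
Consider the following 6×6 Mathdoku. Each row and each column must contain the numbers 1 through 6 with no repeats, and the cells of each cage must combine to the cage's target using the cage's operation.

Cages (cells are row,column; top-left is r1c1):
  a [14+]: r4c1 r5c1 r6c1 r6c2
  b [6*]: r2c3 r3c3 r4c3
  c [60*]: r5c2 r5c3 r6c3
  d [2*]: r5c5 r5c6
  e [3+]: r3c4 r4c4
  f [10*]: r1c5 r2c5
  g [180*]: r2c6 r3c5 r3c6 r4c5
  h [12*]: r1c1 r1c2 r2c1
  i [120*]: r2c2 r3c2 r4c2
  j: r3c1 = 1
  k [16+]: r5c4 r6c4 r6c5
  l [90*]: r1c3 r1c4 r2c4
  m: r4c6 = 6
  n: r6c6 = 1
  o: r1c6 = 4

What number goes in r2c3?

O is a freebie, leaving r1c6 = 4.
J is a freebie, leaving r3c1 = 1.
Row 3 already has 1; hence r3c4 = 2.
Column 4 already has 2; hence r4c4 = 1.
M is a freebie, leaving r4c6 = 6.
N is a freebie; hence r6c6 = 1.
Cage b has product 6; hence r2c3 = 1.
Row 3 now contains 2, which forces r3c3 = 3.
Row 3 now contains 3; hence r3c6 = 5.
Cage b has product 6, leaving r4c3 = 2.
Cage d's pair has product 2, which forces r5c5 = 1.
1 is placed in column 6; hence r5c6 = 2.
Column 6 now contains 2; hence r2c6 = 3.
The 4 cells of cage g must have product 180; hence r3c5 = 4.
Cage g has product 180, which forces r4c5 = 3.
Cage c has product 60, which forces r5c2 = 3.
The 3 cells of cage l must have product 90, so r1c4 = 3.
Row 3 already has 4; hence r3c2 = 6.
The 4 cells of cage a must have sum 14; hence r6c1 = 3.
Cage a needs sum 14, so r6c2 = 2.
Column 2 now contains 2, which forces r1c2 = 1.
In row 2, 4 can only go at r2c2, so r2c2 = 4.
Column 2 already has 4, leaving r4c2 = 5.
Row 4 already has 5, leaving r4c1 = 4.
Cage a has sum 14; hence r5c1 = 5.
5 is placed in row 5, so r5c3 = 4.
5 is placed in row 5, leaving r5c4 = 6.
4 is placed in column 3; hence r6c3 = 5.
6 is placed in column 4, which forces r6c4 = 4.
5 is placed in row 6, which forces r6c5 = 6.
5 is placed in column 3, leaving r1c3 = 6.
6 is placed in column 4, which forces r2c4 = 5.
Row 2 now contains 5, leaving r2c5 = 2.
6 is placed in row 1, leaving r1c1 = 2.
2 is placed in column 5; hence r1c5 = 5.
Row 2 already has 2; hence r2c1 = 6.
Completed grid: 2 1 6 3 5 4 / 6 4 1 5 2 3 / 1 6 3 2 4 5 / 4 5 2 1 3 6 / 5 3 4 6 1 2 / 3 2 5 4 6 1.

1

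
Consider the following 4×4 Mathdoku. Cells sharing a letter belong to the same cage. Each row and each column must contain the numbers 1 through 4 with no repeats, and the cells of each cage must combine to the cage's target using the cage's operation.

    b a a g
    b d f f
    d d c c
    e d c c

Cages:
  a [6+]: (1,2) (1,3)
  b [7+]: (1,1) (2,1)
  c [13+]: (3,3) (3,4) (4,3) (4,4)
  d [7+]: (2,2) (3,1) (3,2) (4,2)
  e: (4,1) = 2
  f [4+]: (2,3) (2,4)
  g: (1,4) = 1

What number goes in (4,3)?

3

Cage g is given, which forces (1,4) = 1.
Column 4 now contains 1, leaving (2,4) = 3.
Cage d needs sum 7, which forces (3,1) = 1.
E is a freebie, which forces (4,1) = 2.
Row 4 now contains 2; hence (4,4) = 4.
The two cells of cage b must have sum 7, leaving (1,1) = 3.
Row 2 already has 3; hence (2,1) = 4.
Row 2 already has 3, leaving (2,3) = 1.
Cage c has sum 13, leaving (3,3) = 4.
4 is placed in column 4, leaving (3,4) = 2.
Row 4 now contains 4, which forces (4,3) = 3.
Cage a's pair has sum 6, which forces (1,2) = 4.
4 is placed in column 3, leaving (1,3) = 2.
1 is placed in row 2, which forces (2,2) = 2.
Row 3 now contains 2, which forces (3,2) = 3.
3 is placed in row 4, so (4,2) = 1.
Completed grid: 3 4 2 1 / 4 2 1 3 / 1 3 4 2 / 2 1 3 4.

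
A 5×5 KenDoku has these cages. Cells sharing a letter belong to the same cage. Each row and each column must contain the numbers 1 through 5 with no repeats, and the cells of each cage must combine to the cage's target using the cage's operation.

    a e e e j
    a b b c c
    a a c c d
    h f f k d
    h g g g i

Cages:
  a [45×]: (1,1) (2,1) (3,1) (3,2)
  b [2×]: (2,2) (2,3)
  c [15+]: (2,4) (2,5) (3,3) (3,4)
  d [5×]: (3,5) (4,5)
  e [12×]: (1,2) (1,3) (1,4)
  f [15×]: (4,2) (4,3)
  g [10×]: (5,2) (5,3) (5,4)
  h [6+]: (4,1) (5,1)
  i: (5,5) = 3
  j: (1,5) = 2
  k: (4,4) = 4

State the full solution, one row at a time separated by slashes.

5 4 1 3 2 / 3 1 2 5 4 / 1 3 4 2 5 / 2 5 3 4 1 / 4 2 5 1 3

Cage j is a single given cell, which forces (1,5) = 2.
The 4 cells of cage a must have product 45, so (3,2) = 3.
Column 2 now contains 3, so (4,2) = 5.
5 is placed in row 4; hence (4,3) = 3.
K is a freebie, leaving (4,4) = 4.
5 is placed in row 4, leaving (4,5) = 1.
I is a freebie, which forces (5,5) = 3.
Cage e needs product 12, so (1,4) = 3.
Column 5 already has 1, leaving (3,5) = 5.
1 is placed in row 4, so (4,1) = 2.
Cage h needs two cells with sum 6, leaving (5,1) = 4.
The 4 cells of cage a must have product 45, leaving (1,1) = 5.
Cage a has product 45, leaving (2,1) = 3.
Cage c needs sum 15; hence (2,4) = 5.
5 is placed in column 5, which forces (2,5) = 4.
Row 3 now contains 5; hence (3,1) = 1.
The 4 cells of cage c must have sum 15, which forces (3,3) = 4.
Cage c has sum 15, which forces (3,4) = 2.
2 is placed in column 4; hence (5,4) = 1.
Cage e has product 12, so (1,2) = 4.
4 is placed in column 3; hence (1,3) = 1.
1 is placed in column 3; hence (2,3) = 2.
Row 5 now contains 1, which forces (5,2) = 2.
The 3 cells of cage g must have product 10, leaving (5,3) = 5.
Row 2 now contains 2, so (2,2) = 1.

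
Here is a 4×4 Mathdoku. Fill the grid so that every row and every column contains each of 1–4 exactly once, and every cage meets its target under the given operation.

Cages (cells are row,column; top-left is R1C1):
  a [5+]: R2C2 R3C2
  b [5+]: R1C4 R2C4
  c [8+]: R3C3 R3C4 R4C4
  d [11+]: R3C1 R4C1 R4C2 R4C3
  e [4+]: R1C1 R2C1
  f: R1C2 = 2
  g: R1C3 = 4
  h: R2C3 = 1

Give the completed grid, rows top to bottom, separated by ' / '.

1 2 4 3 / 3 4 1 2 / 2 1 3 4 / 4 3 2 1

Cage f is given, which forces R1C2 = 2.
G is a freebie; hence R1C3 = 4.
Cage h is given, which forces R2C3 = 1.
Cage e needs two cells with sum 4, leaving R1C1 = 1.
Row 1 already has 1; hence R1C4 = 3.
1 is placed in row 2, so R2C1 = 3.
Cage a needs two cells with sum 5; hence R2C2 = 4.
Row 2 now contains 4, which forces R2C4 = 2.
Cage a needs two cells with sum 5; hence R3C2 = 1.
1 is placed in row 3, so R3C4 = 4.
3 is placed in column 1, so R4C1 = 4.
Column 2 already has 1; hence R4C2 = 3.
Row 4 already has 3; hence R4C3 = 2.
4 is placed in column 4, so R4C4 = 1.
Row 3 now contains 4; hence R3C1 = 2.
2 is placed in column 3, which forces R3C3 = 3.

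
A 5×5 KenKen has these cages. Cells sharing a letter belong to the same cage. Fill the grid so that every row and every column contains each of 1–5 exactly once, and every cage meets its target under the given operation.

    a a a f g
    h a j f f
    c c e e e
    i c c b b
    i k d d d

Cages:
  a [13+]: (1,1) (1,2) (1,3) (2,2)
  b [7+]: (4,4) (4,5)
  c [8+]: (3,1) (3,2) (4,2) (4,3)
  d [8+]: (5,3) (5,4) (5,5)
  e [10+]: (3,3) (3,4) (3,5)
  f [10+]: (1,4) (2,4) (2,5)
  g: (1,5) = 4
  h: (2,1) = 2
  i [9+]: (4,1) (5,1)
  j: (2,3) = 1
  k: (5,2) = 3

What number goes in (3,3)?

4

G is a freebie, which forces (1,5) = 4.
Cage h is given, which forces (2,1) = 2.
Cage j is a single given cell; hence (2,3) = 1.
Cage k is given; hence (5,2) = 3.
Cage c has sum 8; hence (4,2) = 1.
Cage a has sum 13, which forces (1,1) = 1.
Column 1 now contains 1, leaving (3,1) = 3.
Cage c needs sum 8; hence (3,2) = 2.
The 4 cells of cage c must have sum 8, which forces (4,3) = 2.
2 is placed in column 3; hence (5,3) = 5.
Column 2 already has 2, which forces (1,2) = 5.
Column 3 now contains 5, so (1,3) = 3.
Row 1 now contains 3, so (1,4) = 2.
The 4 cells of cage a must have sum 13, which forces (2,2) = 4.
Column 3 now contains 5, which forces (3,3) = 4.
The two cells of cage i must have sum 9, leaving (4,1) = 5.
Cage b needs two cells with sum 7; hence (4,4) = 4.
Cage b needs two cells with sum 7; hence (4,5) = 3.
Row 5 already has 5, which forces (5,1) = 4.
Column 4 already has 2, which forces (5,4) = 1.
Row 5 now contains 1; hence (5,5) = 2.
The 3 cells of cage f must have sum 10, so (2,4) = 3.
Column 5 now contains 3; hence (2,5) = 5.
Column 4 already has 1; hence (3,4) = 5.
Cage e needs sum 10; hence (3,5) = 1.
Completed grid: 1 5 3 2 4 / 2 4 1 3 5 / 3 2 4 5 1 / 5 1 2 4 3 / 4 3 5 1 2.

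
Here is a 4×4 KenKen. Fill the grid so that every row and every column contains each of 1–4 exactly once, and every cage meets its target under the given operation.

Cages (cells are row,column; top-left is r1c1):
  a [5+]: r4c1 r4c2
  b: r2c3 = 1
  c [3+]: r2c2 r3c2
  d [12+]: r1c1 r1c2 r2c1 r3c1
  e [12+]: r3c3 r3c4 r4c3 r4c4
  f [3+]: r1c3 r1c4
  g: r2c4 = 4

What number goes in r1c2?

3

Cage b is a single given cell, which forces r2c3 = 1.
Cage g is given, leaving r2c4 = 4.
1 is placed in column 3, leaving r1c3 = 2.
Cage f's pair has sum 3, which forces r1c4 = 1.
Row 2 already has 1, which forces r2c2 = 2.
Cage c's pair has sum 3, leaving r3c2 = 1.
Row 1 already has 1, so r1c1 = 4.
Cage d has sum 12, so r1c2 = 3.
Row 2 already has 2, leaving r2c1 = 3.
Cage d needs sum 12, so r3c1 = 2.
2 is placed in row 3, so r3c4 = 3.
Column 1 now contains 2, leaving r4c1 = 1.
3 is placed in column 2, which forces r4c2 = 4.
Row 4 now contains 4, leaving r4c3 = 3.
Column 4 already has 3; hence r4c4 = 2.
3 is placed in row 3, so r3c3 = 4.
Filled in: 4 3 2 1 / 3 2 1 4 / 2 1 4 3 / 1 4 3 2.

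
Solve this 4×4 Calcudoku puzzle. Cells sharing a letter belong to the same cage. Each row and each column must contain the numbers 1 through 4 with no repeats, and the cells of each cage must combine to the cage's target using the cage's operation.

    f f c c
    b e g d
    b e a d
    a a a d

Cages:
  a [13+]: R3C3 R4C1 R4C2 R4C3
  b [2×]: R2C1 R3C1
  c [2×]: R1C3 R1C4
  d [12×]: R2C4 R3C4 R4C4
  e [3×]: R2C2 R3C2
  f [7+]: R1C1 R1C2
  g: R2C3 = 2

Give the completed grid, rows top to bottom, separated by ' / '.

3 4 1 2 / 1 3 2 4 / 2 1 4 3 / 4 2 3 1

G is a freebie; hence R2C3 = 2.
Cage a needs sum 13, which forces R3C3 = 4.
Column 3 already has 2, leaving R4C3 = 3.
Column 3 already has 2, which forces R1C3 = 1.
Cage c needs two cells with product 2, which forces R1C4 = 2.
Row 2 already has 2; hence R2C1 = 1.
1 is placed in row 2; hence R2C2 = 3.
3 is placed in row 2, leaving R2C4 = 4.
Cage b needs two cells with product 2, so R3C1 = 2.
3 is placed in column 2, leaving R3C2 = 1.
1 is placed in row 3, leaving R3C4 = 3.
Column 1 now contains 2; hence R4C1 = 4.
Row 4 already has 4, so R4C2 = 2.
4 is placed in column 4; hence R4C4 = 1.
4 is placed in column 1, so R1C1 = 3.
3 is placed in column 2, which forces R1C2 = 4.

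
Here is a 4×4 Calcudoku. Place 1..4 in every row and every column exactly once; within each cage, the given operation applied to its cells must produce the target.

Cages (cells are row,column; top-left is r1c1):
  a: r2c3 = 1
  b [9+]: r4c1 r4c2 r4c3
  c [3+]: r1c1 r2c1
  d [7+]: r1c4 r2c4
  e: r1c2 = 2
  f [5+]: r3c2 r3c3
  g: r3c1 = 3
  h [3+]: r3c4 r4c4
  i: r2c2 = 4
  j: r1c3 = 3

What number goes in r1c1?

Cage e is a single given cell, which forces r1c2 = 2.
Cage j is a single given cell, so r1c3 = 3.
Row 1 already has 3, so r1c4 = 4.
Cage i is given; hence r2c2 = 4.
Cage a is given, which forces r2c3 = 1.
Column 4 already has 4; hence r2c4 = 3.
Cage g is a single given cell, so r3c1 = 3.
Row 3 already has 3, so r3c2 = 1.
Row 3 now contains 1, so r3c4 = 2.
Column 2 already has 4, leaving r4c2 = 3.
Column 4 already has 2, leaving r4c4 = 1.
2 is placed in row 1; hence r1c1 = 1.
Row 2 now contains 1, so r2c1 = 2.
Row 3 already has 2, so r3c3 = 4.
Column 1 now contains 2, so r4c1 = 4.
Column 3 already has 4, so r4c3 = 2.
Filled in: 1 2 3 4 / 2 4 1 3 / 3 1 4 2 / 4 3 2 1.

1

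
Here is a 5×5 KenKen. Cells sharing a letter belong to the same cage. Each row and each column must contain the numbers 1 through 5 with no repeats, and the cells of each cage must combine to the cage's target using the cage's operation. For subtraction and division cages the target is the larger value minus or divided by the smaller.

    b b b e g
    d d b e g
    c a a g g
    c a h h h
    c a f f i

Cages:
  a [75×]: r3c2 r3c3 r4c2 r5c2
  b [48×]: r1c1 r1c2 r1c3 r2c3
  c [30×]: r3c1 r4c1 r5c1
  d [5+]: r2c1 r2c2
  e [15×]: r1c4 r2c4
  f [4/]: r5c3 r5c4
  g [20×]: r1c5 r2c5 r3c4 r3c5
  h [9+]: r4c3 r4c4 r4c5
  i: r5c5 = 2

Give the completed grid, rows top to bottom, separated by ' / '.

4 2 3 5 1 / 1 4 2 3 5 / 2 3 5 1 4 / 5 1 4 2 3 / 3 5 1 4 2

The 4 cells of cage a must have product 75; hence r3c3 = 5.
I is a freebie, so r5c5 = 2.
Cage g needs product 20, leaving r3c4 = 1.
The 4 cells of cage g must have product 20, so r3c5 = 4.
1 is placed in column 4, so r5c4 = 4.
1 is placed in row 3, leaving r3c2 = 3.
Row 5 already has 4, which forces r5c3 = 1.
3 is placed in row 3, leaving r3c1 = 2.
Cage a has product 75, so r4c2 = 1.
1 is placed in row 4, so r4c5 = 3.
Row 5 now contains 1; hence r5c2 = 5.
3 is placed in row 4, so r4c1 = 5.
3 is placed in row 4, so r4c3 = 4.
Cage h has sum 9, so r4c4 = 2.
Row 5 already has 5, leaving r5c1 = 3.
The 4 cells of cage b must have product 48, leaving r1c1 = 4.
Cage b has product 48, which forces r1c2 = 2.
4 is placed in column 3, which forces r1c3 = 3.
Row 1 now contains 3, which forces r1c4 = 5.
Row 1 now contains 5, so r1c5 = 1.
Column 1 already has 3, leaving r2c1 = 1.
Cage d's pair has sum 5, which forces r2c2 = 4.
4 is placed in column 3; hence r2c3 = 2.
Column 4 now contains 5; hence r2c4 = 3.
Column 5 already has 1, leaving r2c5 = 5.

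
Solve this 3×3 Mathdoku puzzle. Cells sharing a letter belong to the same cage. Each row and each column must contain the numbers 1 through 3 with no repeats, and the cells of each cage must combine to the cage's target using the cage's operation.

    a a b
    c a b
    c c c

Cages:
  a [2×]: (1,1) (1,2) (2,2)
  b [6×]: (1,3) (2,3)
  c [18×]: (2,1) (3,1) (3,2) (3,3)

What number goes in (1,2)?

Cage a has product 2, which forces (1,1) = 1.
Cage a has product 2, so (1,2) = 2.
Row 1 already has 2, leaving (1,3) = 3.
Cage c needs product 18, so (2,1) = 3.
Cage a needs product 2, which forces (2,2) = 1.
Column 3 already has 3, so (2,3) = 2.
1 is placed in column 1, leaving (3,1) = 2.
Column 2 now contains 1, which forces (3,2) = 3.
2 is placed in column 3, leaving (3,3) = 1.
The full grid is 1 2 3 / 3 1 2 / 2 3 1.

2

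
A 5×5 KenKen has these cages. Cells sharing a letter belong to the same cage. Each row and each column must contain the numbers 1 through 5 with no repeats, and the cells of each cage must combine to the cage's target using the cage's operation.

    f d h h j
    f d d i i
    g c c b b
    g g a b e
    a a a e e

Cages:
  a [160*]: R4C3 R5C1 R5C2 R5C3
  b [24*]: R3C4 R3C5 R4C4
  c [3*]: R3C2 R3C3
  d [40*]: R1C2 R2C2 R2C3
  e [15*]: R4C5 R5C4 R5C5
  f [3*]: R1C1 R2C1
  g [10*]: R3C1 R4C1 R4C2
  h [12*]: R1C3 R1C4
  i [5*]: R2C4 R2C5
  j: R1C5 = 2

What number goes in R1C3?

Cage j is given, so R1C5 = 2.
Cage a needs product 160, which forces R4C3 = 4.
4 is placed in column 3, which forces R1C3 = 3.
The two cells of cage h must have product 12; hence R1C4 = 4.
Column 3 already has 3, leaving R3C3 = 1.
Row 1 already has 3, leaving R1C1 = 1.
Row 1 now contains 4, which forces R1C2 = 5.
The two cells of cage f must have product 3; hence R2C1 = 3.
Cage d needs product 40, leaving R2C2 = 4.
Cage d has product 40, which forces R2C3 = 2.
Row 3 already has 1, which forces R3C2 = 3.
Row 3 already has 3, leaving R3C4 = 2.
The 3 cells of cage b must have product 24, leaving R3C5 = 4.
Column 4 already has 2; hence R4C4 = 3.
4 is placed in column 2, so R5C2 = 2.
Column 3 now contains 2, leaving R5C3 = 5.
5 is placed in row 5, which forces R5C4 = 1.
Row 5 already has 1, so R5C5 = 3.
Column 4 now contains 1, which forces R2C4 = 5.
Cage i's pair has product 5; hence R2C5 = 1.
Row 3 already has 2; hence R3C1 = 5.
The 3 cells of cage g must have product 10, which forces R4C1 = 2.
Column 2 now contains 2, so R4C2 = 1.
The 3 cells of cage e must have product 15; hence R4C5 = 5.
5 is placed in row 5; hence R5C1 = 4.
Filled in: 1 5 3 4 2 / 3 4 2 5 1 / 5 3 1 2 4 / 2 1 4 3 5 / 4 2 5 1 3.

3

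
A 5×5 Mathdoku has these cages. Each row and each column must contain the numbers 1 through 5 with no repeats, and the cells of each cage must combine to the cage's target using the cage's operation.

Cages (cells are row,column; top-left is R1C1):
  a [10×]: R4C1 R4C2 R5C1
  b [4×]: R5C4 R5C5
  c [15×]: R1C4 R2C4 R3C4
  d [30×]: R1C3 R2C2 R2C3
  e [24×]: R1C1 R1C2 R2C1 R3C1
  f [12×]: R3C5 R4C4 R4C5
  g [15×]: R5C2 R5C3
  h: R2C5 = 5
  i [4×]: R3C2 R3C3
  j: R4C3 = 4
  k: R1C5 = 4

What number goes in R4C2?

1

K is a freebie, which forces R1C5 = 4.
Cage h is a single given cell, which forces R2C5 = 5.
J is a freebie; hence R4C3 = 4.
Column 5 now contains 4, so R5C5 = 1.
Cage d has product 30, leaving R1C3 = 5.
Cage i needs two cells with product 4; hence R3C2 = 4.
Column 3 already has 4, so R3C3 = 1.
Cage f needs product 12, which forces R3C5 = 2.
Cage f has product 12, so R4C4 = 2.
1 is placed in column 5, which forces R4C5 = 3.
Column 3 now contains 5, so R5C3 = 3.
Row 5 now contains 1, which forces R5C4 = 4.
The 4 cells of cage e must have product 24, so R2C1 = 4.
Cage d needs product 30, which forces R2C2 = 3.
3 is placed in column 3, leaving R2C3 = 2.
Row 2 already has 3, leaving R2C4 = 1.
Row 3 now contains 2, so R3C1 = 3.
The 3 cells of cage c must have product 15, leaving R3C4 = 5.
The 3 cells of cage a must have product 10, leaving R5C1 = 2.
3 is placed in row 5, leaving R5C2 = 5.
Column 1 already has 2; hence R1C1 = 1.
Cage e has product 24, leaving R1C2 = 2.
Column 4 already has 1, which forces R1C4 = 3.
Cage a has product 10, leaving R4C1 = 5.
Column 2 now contains 5; hence R4C2 = 1.
The full grid is 1 2 5 3 4 / 4 3 2 1 5 / 3 4 1 5 2 / 5 1 4 2 3 / 2 5 3 4 1.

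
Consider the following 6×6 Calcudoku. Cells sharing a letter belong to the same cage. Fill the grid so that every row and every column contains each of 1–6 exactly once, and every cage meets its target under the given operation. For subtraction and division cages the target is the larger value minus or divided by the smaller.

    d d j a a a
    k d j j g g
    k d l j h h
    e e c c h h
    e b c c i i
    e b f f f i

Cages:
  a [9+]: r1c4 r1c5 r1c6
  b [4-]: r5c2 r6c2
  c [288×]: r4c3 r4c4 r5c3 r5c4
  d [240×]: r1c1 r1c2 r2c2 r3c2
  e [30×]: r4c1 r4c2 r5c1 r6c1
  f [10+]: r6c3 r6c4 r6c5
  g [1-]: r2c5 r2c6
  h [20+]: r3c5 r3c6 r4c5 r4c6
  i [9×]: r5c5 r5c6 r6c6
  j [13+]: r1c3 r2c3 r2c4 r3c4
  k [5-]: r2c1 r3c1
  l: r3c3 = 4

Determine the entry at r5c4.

4

Cage l is a single given cell, so r3c3 = 4.
Cage i needs product 9, leaving r5c5 = 3.
Cage i needs product 9, leaving r5c6 = 1.
The 3 cells of cage i must have product 9, so r6c6 = 3.
Row 5 needs a 4, and only r5c4 is open for it.
Cage c needs product 288, so r4c3 = 2.
Column 4 now contains 4; hence r4c4 = 6.
Cage c has product 288, so r5c3 = 6.
Cage f needs sum 10; hence r6c5 = 4.
Cage h has sum 20; hence r3c5 = 6.
Cage h has sum 20, leaving r3c6 = 5.
Column 5 now contains 4, which forces r4c5 = 5.
The 4 cells of cage h must have sum 20; hence r4c6 = 4.
Cage a has sum 9, which forces r1c6 = 6.
The two cells of cage k must have difference 5; hence r2c1 = 6.
Column 5 already has 5, leaving r2c5 = 1.
Cage g's pair has difference 1; hence r2c6 = 2.
Row 3 now contains 6, so r3c1 = 1.
1 is placed in column 1, which forces r4c1 = 3.
3 is placed in row 4; hence r4c2 = 1.
1 is placed in column 2, which forces r6c2 = 6.
Cage d needs product 240, which forces r1c1 = 4.
Cage d needs product 240; hence r1c2 = 5.
The 4 cells of cage j must have sum 13; hence r1c3 = 3.
Cage a needs sum 9, which forces r1c4 = 1.
Column 5 already has 1; hence r1c5 = 2.
Cage d has product 240, so r2c2 = 4.
The 4 cells of cage j must have sum 13, leaving r2c3 = 5.
Cage j has sum 13, which forces r2c4 = 3.
Cage d needs product 240, leaving r3c2 = 3.
Cage j needs sum 13, which forces r3c4 = 2.
The two cells of cage b must have difference 4, so r5c2 = 2.
5 is placed in column 3; hence r6c3 = 1.
1 is placed in column 4, so r6c4 = 5.
Row 5 already has 2; hence r5c1 = 5.
5 is placed in row 6; hence r6c1 = 2.
The full grid is 4 5 3 1 2 6 / 6 4 5 3 1 2 / 1 3 4 2 6 5 / 3 1 2 6 5 4 / 5 2 6 4 3 1 / 2 6 1 5 4 3.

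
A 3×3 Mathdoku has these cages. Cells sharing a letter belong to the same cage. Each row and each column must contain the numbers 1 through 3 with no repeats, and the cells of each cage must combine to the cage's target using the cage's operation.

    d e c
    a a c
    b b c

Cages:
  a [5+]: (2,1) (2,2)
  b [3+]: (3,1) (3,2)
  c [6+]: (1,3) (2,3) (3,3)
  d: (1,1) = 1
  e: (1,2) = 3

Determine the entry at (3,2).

D is a freebie, which forces (1,1) = 1.
E is a freebie, which forces (1,2) = 3.
Row 1 now contains 3, which forces (1,3) = 2.
Column 2 now contains 3, leaving (2,2) = 2.
1 is placed in column 1, leaving (3,1) = 2.
Column 2 now contains 2, which forces (3,2) = 1.
Row 3 now contains 1; hence (3,3) = 3.
Row 2 now contains 2, which forces (2,1) = 3.
3 is placed in column 3, so (2,3) = 1.
The full grid is 1 3 2 / 3 2 1 / 2 1 3.

1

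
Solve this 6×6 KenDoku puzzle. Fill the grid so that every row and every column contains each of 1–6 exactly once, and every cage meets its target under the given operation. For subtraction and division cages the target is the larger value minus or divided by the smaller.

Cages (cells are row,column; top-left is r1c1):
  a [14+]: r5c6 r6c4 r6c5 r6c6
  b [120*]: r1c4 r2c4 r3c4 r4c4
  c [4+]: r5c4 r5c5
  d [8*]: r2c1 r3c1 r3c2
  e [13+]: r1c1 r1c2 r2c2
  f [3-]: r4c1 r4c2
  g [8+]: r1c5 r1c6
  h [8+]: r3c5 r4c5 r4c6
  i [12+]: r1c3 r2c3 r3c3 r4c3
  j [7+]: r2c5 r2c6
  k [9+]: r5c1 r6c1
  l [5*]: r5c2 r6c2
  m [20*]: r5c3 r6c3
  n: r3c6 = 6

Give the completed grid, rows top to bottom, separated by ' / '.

4 6 2 1 5 3 / 1 3 6 4 2 5 / 2 4 1 5 3 6 / 5 2 3 6 4 1 / 6 5 4 3 1 2 / 3 1 5 2 6 4

Cage n is a single given cell, leaving r3c6 = 6.
In row 5, 2 can only go at r5c6, so r5c6 = 2.
Row 5 needs a 6, and only r5c1 is open for it.
Cage k's pair has sum 9, leaving r6c1 = 3.
Row 5 needs a 4, and only r5c3 is open for it.
Column 3 now contains 4, leaving r6c3 = 5.
The two cells of cage l must have product 5; hence r5c2 = 5.
Row 6 now contains 5, so r6c2 = 1.
Cage a needs sum 14, leaving r6c6 = 4.
The pair r1c5/r1c6 in row 1 holds {3, 5}, leaving r1c1 = 4.
Cage e has sum 13, so r1c2 = 6.
The 3 cells of cage e must have sum 13, leaving r2c2 = 3.
Cage d needs product 8, so r3c2 = 4.
Column 2 now contains 4, which forces r4c2 = 2.
Cage f's pair has difference 3, which forces r4c1 = 5.
Row 2 needs a 4, and only r2c4 is open for it.
Cage b needs product 120, leaving r3c4 = 5.
The only place for 5 in row 2 is r2c6.
Cage g needs two cells with sum 8, so r1c5 = 5.
Column 6 already has 5, so r1c6 = 3.
The two cells of cage j must have sum 7, leaving r2c5 = 2.
Column 6 now contains 3, which forces r4c6 = 1.
2 is placed in column 5, leaving r6c5 = 6.
Row 2 already has 2, which forces r2c1 = 1.
Row 2 already has 1, which forces r2c3 = 6.
The 3 cells of cage d must have product 8, leaving r3c1 = 2.
Cage h needs sum 8; hence r3c5 = 3.
Column 3 already has 6, so r4c3 = 3.
Row 4 already has 3; hence r4c4 = 6.
Column 5 now contains 6, so r4c5 = 4.
Column 5 now contains 3, so r5c5 = 1.
6 is placed in row 6, leaving r6c4 = 2.
The 4 cells of cage i must have sum 12; hence r1c3 = 2.
2 is placed in column 4, which forces r1c4 = 1.
3 is placed in row 3, so r3c3 = 1.
1 is placed in row 5, which forces r5c4 = 3.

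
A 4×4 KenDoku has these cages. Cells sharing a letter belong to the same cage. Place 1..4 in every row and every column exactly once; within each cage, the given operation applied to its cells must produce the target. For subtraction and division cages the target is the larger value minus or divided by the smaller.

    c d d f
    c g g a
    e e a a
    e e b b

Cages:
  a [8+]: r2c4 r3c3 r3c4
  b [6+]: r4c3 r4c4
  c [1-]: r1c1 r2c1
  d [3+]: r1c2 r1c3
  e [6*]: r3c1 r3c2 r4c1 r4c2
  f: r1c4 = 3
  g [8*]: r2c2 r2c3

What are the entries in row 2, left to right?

Cage f is given; hence r1c4 = 3.
In row 1, 4 can only go at r1c1, so r1c1 = 4.
Cage c needs two cells with difference 1; hence r2c1 = 3.
In row 2, 1 can only go at r2c4, so r2c4 = 1.
Cage a has sum 8, which forces r3c3 = 3.
Column 4 already has 1; hence r3c4 = 4.
4 is placed in column 4; hence r4c4 = 2.
The 4 cells of cage e must have product 6, so r3c1 = 2.
Row 3 already has 3, leaving r3c2 = 1.
2 is placed in row 4; hence r4c1 = 1.
Cage e needs product 6, leaving r4c2 = 3.
2 is placed in row 4, which forces r4c3 = 4.
Column 2 now contains 1; hence r1c2 = 2.
Cage d needs two cells with sum 3, leaving r1c3 = 1.
Cage g's pair has product 8; hence r2c2 = 4.
Column 3 now contains 4, which forces r2c3 = 2.
Filled in: 4 2 1 3 / 3 4 2 1 / 2 1 3 4 / 1 3 4 2.

3 4 2 1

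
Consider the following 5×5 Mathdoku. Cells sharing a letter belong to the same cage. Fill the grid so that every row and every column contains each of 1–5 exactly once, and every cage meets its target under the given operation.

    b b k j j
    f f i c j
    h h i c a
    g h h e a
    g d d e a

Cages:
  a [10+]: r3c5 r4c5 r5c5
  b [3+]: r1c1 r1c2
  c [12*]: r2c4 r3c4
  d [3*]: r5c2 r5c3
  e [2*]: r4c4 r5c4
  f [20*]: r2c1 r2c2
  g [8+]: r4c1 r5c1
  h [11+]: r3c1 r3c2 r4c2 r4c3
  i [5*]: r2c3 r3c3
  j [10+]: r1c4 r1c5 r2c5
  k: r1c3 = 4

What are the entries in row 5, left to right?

5 1 3 2 4

K is a freebie, which forces r1c3 = 4.
Row 2 needs a 1, and only r2c3 is open for it.
Column 3 now contains 1; hence r3c3 = 5.
Cage d needs two cells with product 3, leaving r5c2 = 1.
Column 3 now contains 1, which forces r5c3 = 3.
Row 5 already has 1, which forces r5c4 = 2.
Cage b's pair has sum 3, which forces r1c1 = 1.
1 is placed in column 2; hence r1c2 = 2.
Cage g needs two cells with sum 8, leaving r4c1 = 3.
Column 3 now contains 3, so r4c3 = 2.
Column 4 now contains 2, leaving r4c4 = 1.
Row 5 now contains 3; hence r5c1 = 5.
5 is placed in row 5, leaving r5c5 = 4.
Column 1 now contains 5, leaving r2c1 = 4.
Cage f's pair has product 20, so r2c2 = 5.
Row 2 now contains 4, so r2c4 = 3.
The 3 cells of cage j must have sum 10, so r2c5 = 2.
The 4 cells of cage h must have sum 11; hence r3c1 = 2.
Cage h has sum 11, leaving r3c2 = 3.
3 is placed in column 4, leaving r3c4 = 4.
Cage a needs sum 10, leaving r3c5 = 1.
The 4 cells of cage h must have sum 11, which forces r4c2 = 4.
4 is placed in column 5, which forces r4c5 = 5.
3 is placed in column 4; hence r1c4 = 5.
5 is placed in column 5, which forces r1c5 = 3.
Completed grid: 1 2 4 5 3 / 4 5 1 3 2 / 2 3 5 4 1 / 3 4 2 1 5 / 5 1 3 2 4.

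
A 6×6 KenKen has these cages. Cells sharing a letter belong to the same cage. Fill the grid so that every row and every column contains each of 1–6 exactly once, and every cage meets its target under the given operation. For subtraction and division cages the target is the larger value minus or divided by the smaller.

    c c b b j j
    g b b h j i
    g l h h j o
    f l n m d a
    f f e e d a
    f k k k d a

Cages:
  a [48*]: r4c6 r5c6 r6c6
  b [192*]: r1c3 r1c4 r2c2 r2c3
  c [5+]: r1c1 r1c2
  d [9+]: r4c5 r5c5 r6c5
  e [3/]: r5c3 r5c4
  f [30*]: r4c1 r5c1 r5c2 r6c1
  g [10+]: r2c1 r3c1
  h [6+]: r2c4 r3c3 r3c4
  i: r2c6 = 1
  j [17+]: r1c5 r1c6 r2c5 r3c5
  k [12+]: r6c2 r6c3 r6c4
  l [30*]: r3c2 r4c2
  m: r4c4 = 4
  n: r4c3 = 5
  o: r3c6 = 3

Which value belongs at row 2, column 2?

Cage i is given, so r2c6 = 1.
O is a freebie, which forces r3c6 = 3.
Cage n is a single given cell, so r4c3 = 5.
Cage m is a single given cell, leaving r4c4 = 4.
Cage b has product 192; hence r1c3 = 4.
The 4 cells of cage b must have product 192, leaving r2c2 = 4.
Cage h has sum 6, so r2c4 = 3.
The two cells of cage l must have product 30, so r3c2 = 5.
Row 4 already has 5, leaving r4c2 = 6.
6 is placed in row 4; hence r4c6 = 2.
Row 2 now contains 4, so r2c1 = 6.
Row 2 now contains 6, which forces r2c3 = 2.
Row 2 now contains 2, which forces r2c5 = 5.
Cage g needs two cells with sum 10, leaving r3c1 = 4.
Column 3 already has 2; hence r3c3 = 1.
Row 3 now contains 1; hence r3c4 = 2.
Row 3 already has 2, so r3c5 = 6.
Cage k needs sum 12, which forces r6c2 = 1.
Cage k has sum 12, leaving r6c3 = 6.
Cage k needs sum 12, so r6c4 = 5.
Row 6 already has 6, so r6c6 = 4.
Column 4 already has 2, leaving r1c4 = 6.
Cage j has sum 17, which forces r1c5 = 1.
Cage j needs sum 17, which forces r1c6 = 5.
Cage f needs product 30, which forces r4c1 = 1.
The 3 cells of cage d must have sum 9, which forces r4c5 = 3.
The 4 cells of cage f must have product 30; hence r5c1 = 5.
Column 3 already has 6, leaving r5c3 = 3.
The two cells of cage e must have quotient 3, so r5c4 = 1.
The 3 cells of cage d must have sum 9, so r5c5 = 4.
Column 6 now contains 4, so r5c6 = 6.
Cage d has sum 9, so r6c5 = 2.
3 is placed in row 5, leaving r5c2 = 2.
Row 6 now contains 2, which forces r6c1 = 3.
Column 1 now contains 3, leaving r1c1 = 2.
Column 2 already has 2, leaving r1c2 = 3.
The full grid is 2 3 4 6 1 5 / 6 4 2 3 5 1 / 4 5 1 2 6 3 / 1 6 5 4 3 2 / 5 2 3 1 4 6 / 3 1 6 5 2 4.

4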